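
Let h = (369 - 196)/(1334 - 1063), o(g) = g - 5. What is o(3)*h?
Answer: -346/271 ≈ -1.2768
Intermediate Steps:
o(g) = -5 + g
h = 173/271 ≈ 0.63838
o(3)*h = (-5 + 3)*(173/271) = -2*173/271 = -346/271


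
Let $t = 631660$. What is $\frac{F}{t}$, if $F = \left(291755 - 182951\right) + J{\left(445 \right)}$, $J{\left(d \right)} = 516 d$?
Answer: $\frac{84606}{157915} \approx 0.53577$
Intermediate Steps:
$F = 338424$ ($F = \left(291755 - 182951\right) + 516 \cdot 445 = 108804 + 229620 = 338424$)
$\frac{F}{t} = \frac{338424}{631660} = 338424 \cdot \frac{1}{631660} = \frac{84606}{157915}$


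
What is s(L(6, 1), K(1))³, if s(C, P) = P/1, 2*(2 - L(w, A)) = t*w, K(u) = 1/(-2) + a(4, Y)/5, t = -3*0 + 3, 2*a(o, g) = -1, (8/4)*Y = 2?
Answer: -27/125 ≈ -0.21600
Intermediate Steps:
Y = 1 (Y = (½)*2 = 1)
a(o, g) = -½ (a(o, g) = (½)*(-1) = -½)
t = 3 (t = 0 + 3 = 3)
K(u) = -⅗ (K(u) = 1/(-2) - ½/5 = 1*(-½) - ½*⅕ = -½ - ⅒ = -⅗)
L(w, A) = 2 - 3*w/2
s(C, P) = P (s(C, P) = P*1 = P)
s(L(6, 1), K(1))³ = (-⅗)³ = -27/125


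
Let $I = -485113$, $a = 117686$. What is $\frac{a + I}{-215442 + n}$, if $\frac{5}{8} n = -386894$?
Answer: $\frac{1837135}{4172362} \approx 0.44031$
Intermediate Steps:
$n = - \frac{3095152}{5}$ ($n = \frac{8}{5} \left(-386894\right) = - \frac{3095152}{5} \approx -6.1903 \cdot 10^{5}$)
$\frac{a + I}{-215442 + n} = \frac{117686 - 485113}{-215442 - \frac{3095152}{5}} = - \frac{367427}{- \frac{4172362}{5}} = \left(-367427\right) \left(- \frac{5}{4172362}\right) = \frac{1837135}{4172362}$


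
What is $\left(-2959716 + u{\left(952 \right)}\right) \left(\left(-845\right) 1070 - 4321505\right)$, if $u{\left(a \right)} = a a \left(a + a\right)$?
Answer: $-9001938528730500$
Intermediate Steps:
$u{\left(a \right)} = 2 a^{3}$ ($u{\left(a \right)} = a^{2} \cdot 2 a = 2 a^{3}$)
$\left(-2959716 + u{\left(952 \right)}\right) \left(\left(-845\right) 1070 - 4321505\right) = \left(-2959716 + 2 \cdot 952^{3}\right) \left(\left(-845\right) 1070 - 4321505\right) = \left(-2959716 + 2 \cdot 862801408\right) \left(-904150 - 4321505\right) = \left(-2959716 + 1725602816\right) \left(-5225655\right) = 1722643100 \left(-5225655\right) = -9001938528730500$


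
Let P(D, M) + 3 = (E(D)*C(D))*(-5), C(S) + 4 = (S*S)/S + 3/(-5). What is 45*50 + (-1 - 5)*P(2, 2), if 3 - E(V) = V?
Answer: 2190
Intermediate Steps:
E(V) = 3 - V
C(S) = -23/5 + S (C(S) = -4 + ((S*S)/S + 3/(-5)) = -4 + (S**2/S + 3*(-1/5)) = -4 + (S - 3/5) = -4 + (-3/5 + S) = -23/5 + S)
P(D, M) = -3 - 5*(3 - D)*(-23/5 + D) (P(D, M) = -3 + ((3 - D)*(-23/5 + D))*(-5) = -3 - 5*(3 - D)*(-23/5 + D))
45*50 + (-1 - 5)*P(2, 2) = 45*50 + (-1 - 5)*(-3 + (-23 + 5*2)*(-3 + 2)) = 2250 - 6*(-3 + (-23 + 10)*(-1)) = 2250 - 6*(-3 - 13*(-1)) = 2250 - 6*(-3 + 13) = 2250 - 6*10 = 2250 - 60 = 2190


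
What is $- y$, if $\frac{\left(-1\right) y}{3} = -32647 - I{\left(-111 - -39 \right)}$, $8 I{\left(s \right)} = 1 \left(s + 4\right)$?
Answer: $- \frac{195831}{2} \approx -97916.0$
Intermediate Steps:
$I{\left(s \right)} = \frac{1}{2} + \frac{s}{8}$ ($I{\left(s \right)} = \frac{1 \left(s + 4\right)}{8} = \frac{1 \left(4 + s\right)}{8} = \frac{4 + s}{8} = \frac{1}{2} + \frac{s}{8}$)
$y = \frac{195831}{2}$ ($y = - 3 \left(-32647 - \left(\frac{1}{2} + \frac{-111 - -39}{8}\right)\right) = - 3 \left(-32647 - \left(\frac{1}{2} + \frac{-111 + 39}{8}\right)\right) = - 3 \left(-32647 - \left(\frac{1}{2} + \frac{1}{8} \left(-72\right)\right)\right) = - 3 \left(-32647 - \left(\frac{1}{2} - 9\right)\right) = - 3 \left(-32647 - - \frac{17}{2}\right) = - 3 \left(-32647 + \frac{17}{2}\right) = \left(-3\right) \left(- \frac{65277}{2}\right) = \frac{195831}{2} \approx 97916.0$)
$- y = \left(-1\right) \frac{195831}{2} = - \frac{195831}{2}$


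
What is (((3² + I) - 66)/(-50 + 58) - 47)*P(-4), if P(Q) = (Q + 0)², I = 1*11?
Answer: -844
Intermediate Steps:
I = 11
P(Q) = Q²
(((3² + I) - 66)/(-50 + 58) - 47)*P(-4) = (((3² + 11) - 66)/(-50 + 58) - 47)*(-4)² = (((9 + 11) - 66)/8 - 47)*16 = ((20 - 66)*(⅛) - 47)*16 = (-46*⅛ - 47)*16 = (-23/4 - 47)*16 = -211/4*16 = -844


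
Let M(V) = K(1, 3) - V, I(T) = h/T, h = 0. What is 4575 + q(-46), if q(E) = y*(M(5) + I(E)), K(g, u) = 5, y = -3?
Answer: 4575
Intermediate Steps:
I(T) = 0 (I(T) = 0/T = 0)
M(V) = 5 - V
q(E) = 0 (q(E) = -3*((5 - 1*5) + 0) = -3*((5 - 5) + 0) = -3*(0 + 0) = -3*0 = 0)
4575 + q(-46) = 4575 + 0 = 4575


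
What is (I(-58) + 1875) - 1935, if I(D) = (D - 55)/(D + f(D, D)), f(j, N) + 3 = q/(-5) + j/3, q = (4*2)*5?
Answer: -15561/265 ≈ -58.721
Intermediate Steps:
q = 40 (q = 8*5 = 40)
f(j, N) = -11 + j/3 (f(j, N) = -3 + (40/(-5) + j/3) = -3 + (40*(-⅕) + j*(⅓)) = -3 + (-8 + j/3) = -11 + j/3)
I(D) = (-55 + D)/(-11 + 4*D/3) (I(D) = (D - 55)/(D + (-11 + D/3)) = (-55 + D)/(-11 + 4*D/3))
(I(-58) + 1875) - 1935 = (3*(-55 - 58)/(-33 + 4*(-58)) + 1875) - 1935 = (3*(-113)/(-33 - 232) + 1875) - 1935 = (3*(-113)/(-265) + 1875) - 1935 = (3*(-1/265)*(-113) + 1875) - 1935 = (339/265 + 1875) - 1935 = 497214/265 - 1935 = -15561/265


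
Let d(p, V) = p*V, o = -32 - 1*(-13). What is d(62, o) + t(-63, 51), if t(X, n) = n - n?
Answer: -1178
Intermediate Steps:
t(X, n) = 0
o = -19 (o = -32 + 13 = -19)
d(p, V) = V*p
d(62, o) + t(-63, 51) = -19*62 + 0 = -1178 + 0 = -1178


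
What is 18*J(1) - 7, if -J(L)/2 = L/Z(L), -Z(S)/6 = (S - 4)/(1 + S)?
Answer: -11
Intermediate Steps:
Z(S) = -6*(-4 + S)/(1 + S) (Z(S) = -6*(S - 4)/(1 + S) = -6*(-4 + S)/(1 + S))
J(L) = -L*(1 + L)/(3*(4 - L)) (J(L) = -2*L/(6*(4 - L)/(1 + L)) = -2*L*(1 + L)/(6*(4 - L)) = -L*(1 + L)/(3*(4 - L)))
18*J(1) - 7 = 18*((⅓)*1*(1 + 1)/(-4 + 1)) - 7 = 18*((⅓)*1*2/(-3)) - 7 = 18*((⅓)*1*(-⅓)*2) - 7 = 18*(-2/9) - 7 = -4 - 7 = -11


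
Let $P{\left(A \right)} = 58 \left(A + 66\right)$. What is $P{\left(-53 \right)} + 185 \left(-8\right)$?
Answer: $-726$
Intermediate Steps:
$P{\left(A \right)} = 3828 + 58 A$ ($P{\left(A \right)} = 58 \left(66 + A\right) = 3828 + 58 A$)
$P{\left(-53 \right)} + 185 \left(-8\right) = \left(3828 + 58 \left(-53\right)\right) + 185 \left(-8\right) = \left(3828 - 3074\right) - 1480 = 754 - 1480 = -726$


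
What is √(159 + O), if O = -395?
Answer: 2*I*√59 ≈ 15.362*I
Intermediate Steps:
√(159 + O) = √(159 - 395) = √(-236) = 2*I*√59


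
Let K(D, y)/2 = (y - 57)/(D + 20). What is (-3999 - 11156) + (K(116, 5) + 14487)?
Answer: -11369/17 ≈ -668.76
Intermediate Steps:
K(D, y) = 2*(-57 + y)/(20 + D) (K(D, y) = 2*((y - 57)/(D + 20)) = 2*((-57 + y)/(20 + D)) = 2*(-57 + y)/(20 + D))
(-3999 - 11156) + (K(116, 5) + 14487) = (-3999 - 11156) + (2*(-57 + 5)/(20 + 116) + 14487) = -15155 + (2*(-52)/136 + 14487) = -15155 + (2*(1/136)*(-52) + 14487) = -15155 + (-13/17 + 14487) = -15155 + 246266/17 = -11369/17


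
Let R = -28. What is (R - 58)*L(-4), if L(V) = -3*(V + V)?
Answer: -2064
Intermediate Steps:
L(V) = -6*V
(R - 58)*L(-4) = (-28 - 58)*(-6*(-4)) = -86*24 = -2064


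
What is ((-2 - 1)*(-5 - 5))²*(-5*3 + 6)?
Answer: -8100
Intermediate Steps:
((-2 - 1)*(-5 - 5))²*(-5*3 + 6) = (-3*(-10))²*(-15 + 6) = 30²*(-9) = 900*(-9) = -8100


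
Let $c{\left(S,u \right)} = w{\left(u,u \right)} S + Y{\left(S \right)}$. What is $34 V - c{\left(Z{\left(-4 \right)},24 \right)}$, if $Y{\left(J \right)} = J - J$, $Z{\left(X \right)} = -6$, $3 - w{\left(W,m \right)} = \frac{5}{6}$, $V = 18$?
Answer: $625$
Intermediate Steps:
$w{\left(W,m \right)} = \frac{13}{6}$ ($w{\left(W,m \right)} = 3 - \frac{5}{6} = \frac{13}{6}$)
$Y{\left(J \right)} = 0$
$c{\left(S,u \right)} = \frac{13 S}{6}$ ($c{\left(S,u \right)} = \frac{13 S}{6} + 0 = \frac{13 S}{6}$)
$34 V - c{\left(Z{\left(-4 \right)},24 \right)} = 34 \cdot 18 - \frac{13}{6} \left(-6\right) = 612 - -13 = 612 + 13 = 625$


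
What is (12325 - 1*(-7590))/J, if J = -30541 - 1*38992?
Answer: -19915/69533 ≈ -0.28641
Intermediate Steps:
J = -69533 (J = -30541 - 38992 = -69533)
(12325 - 1*(-7590))/J = (12325 - 1*(-7590))/(-69533) = (12325 + 7590)*(-1/69533) = 19915*(-1/69533) = -19915/69533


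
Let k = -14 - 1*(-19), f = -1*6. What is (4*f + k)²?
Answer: 361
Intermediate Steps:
f = -6
k = 5 (k = -14 + 19 = 5)
(4*f + k)² = (4*(-6) + 5)² = (-24 + 5)² = (-19)² = 361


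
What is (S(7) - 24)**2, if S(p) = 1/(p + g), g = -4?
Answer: 5041/9 ≈ 560.11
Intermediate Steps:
S(p) = 1/(-4 + p) (S(p) = 1/(p - 4) = 1/(-4 + p))
(S(7) - 24)**2 = (1/(-4 + 7) - 24)**2 = (1/3 - 24)**2 = (-71/3)**2 = 5041/9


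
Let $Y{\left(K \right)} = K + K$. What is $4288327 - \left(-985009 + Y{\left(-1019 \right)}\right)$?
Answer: $5275374$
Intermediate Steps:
$Y{\left(K \right)} = 2 K$
$4288327 - \left(-985009 + Y{\left(-1019 \right)}\right) = 4288327 - \left(-985009 + 2 \left(-1019\right)\right) = 4288327 - \left(-985009 - 2038\right) = 4288327 - -987047 = 4288327 + 987047 = 5275374$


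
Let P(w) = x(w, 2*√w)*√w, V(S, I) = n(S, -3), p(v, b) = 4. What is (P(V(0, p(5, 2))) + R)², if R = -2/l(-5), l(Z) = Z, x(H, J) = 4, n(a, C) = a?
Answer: 4/25 ≈ 0.16000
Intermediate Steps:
V(S, I) = S
R = ⅖ (R = -2/(-5) = -2*(-⅕) = ⅖ ≈ 0.40000)
P(w) = 4*√w
(P(V(0, p(5, 2))) + R)² = (4*√0 + ⅖)² = (4*0 + ⅖)² = (0 + ⅖)² = (⅖)² = 4/25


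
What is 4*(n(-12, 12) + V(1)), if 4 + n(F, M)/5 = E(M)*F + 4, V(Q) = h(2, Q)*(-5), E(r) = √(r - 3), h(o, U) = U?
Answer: -740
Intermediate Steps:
E(r) = √(-3 + r)
V(Q) = -5*Q (V(Q) = Q*(-5) = -5*Q)
n(F, M) = 5*F*√(-3 + M) (n(F, M) = -20 + 5*(√(-3 + M)*F + 4) = -20 + 5*(F*√(-3 + M) + 4) = -20 + 5*(4 + F*√(-3 + M)) = -20 + (20 + 5*F*√(-3 + M)) = 5*F*√(-3 + M))
4*(n(-12, 12) + V(1)) = 4*(5*(-12)*√(-3 + 12) - 5*1) = 4*(5*(-12)*√9 - 5) = 4*(5*(-12)*3 - 5) = 4*(-180 - 5) = 4*(-185) = -740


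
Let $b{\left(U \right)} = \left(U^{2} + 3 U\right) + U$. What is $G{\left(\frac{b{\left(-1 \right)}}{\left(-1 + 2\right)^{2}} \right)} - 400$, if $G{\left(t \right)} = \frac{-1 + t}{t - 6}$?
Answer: $- \frac{3596}{9} \approx -399.56$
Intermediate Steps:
$b{\left(U \right)} = U^{2} + 4 U$
$G{\left(t \right)} = \frac{-1 + t}{-6 + t}$
$G{\left(\frac{b{\left(-1 \right)}}{\left(-1 + 2\right)^{2}} \right)} - 400 = \frac{-1 + \frac{\left(-1\right) \left(4 - 1\right)}{\left(-1 + 2\right)^{2}}}{-6 + \frac{\left(-1\right) \left(4 - 1\right)}{\left(-1 + 2\right)^{2}}} - 400 = \frac{-1 + \frac{\left(-1\right) 3}{1^{2}}}{-6 + \frac{\left(-1\right) 3}{1^{2}}} - 400 = \frac{-1 - \frac{3}{1}}{-6 - \frac{3}{1}} - 400 = \frac{-1 - 3}{-6 - 3} - 400 = \frac{1}{-9} \left(-4\right) - 400 = \left(- \frac{1}{9}\right) \left(-4\right) - 400 = \frac{4}{9} - 400 = - \frac{3596}{9}$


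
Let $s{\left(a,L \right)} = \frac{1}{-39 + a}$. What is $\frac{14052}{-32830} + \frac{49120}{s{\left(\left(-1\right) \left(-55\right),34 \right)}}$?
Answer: $\frac{12900869774}{16415} \approx 7.8592 \cdot 10^{5}$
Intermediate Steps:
$\frac{14052}{-32830} + \frac{49120}{s{\left(\left(-1\right) \left(-55\right),34 \right)}} = \frac{14052}{-32830} + \frac{49120}{\frac{1}{-39 - -55}} = 14052 \left(- \frac{1}{32830}\right) + \frac{49120}{\frac{1}{-39 + 55}} = - \frac{7026}{16415} + \frac{49120}{\frac{1}{16}} = - \frac{7026}{16415} + 49120 \frac{1}{\frac{1}{16}} = - \frac{7026}{16415} + 49120 \cdot 16 = - \frac{7026}{16415} + 785920 = \frac{12900869774}{16415}$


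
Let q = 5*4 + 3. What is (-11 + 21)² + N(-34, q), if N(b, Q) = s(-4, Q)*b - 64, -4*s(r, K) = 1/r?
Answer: 271/8 ≈ 33.875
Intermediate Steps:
s(r, K) = -1/(4*r)
q = 23 (q = 20 + 3 = 23)
N(b, Q) = -64 + b/16 (N(b, Q) = (-¼/(-4))*b - 64 = (-¼*(-¼))*b - 64 = b/16 - 64 = -64 + b/16)
(-11 + 21)² + N(-34, q) = (-11 + 21)² + (-64 + (1/16)*(-34)) = 10² + (-64 - 17/8) = 100 - 529/8 = 271/8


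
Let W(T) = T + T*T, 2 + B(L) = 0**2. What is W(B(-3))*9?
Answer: 18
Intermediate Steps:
B(L) = -2 (B(L) = -2 + 0**2 = -2 + 0 = -2)
W(T) = T + T**2
W(B(-3))*9 = -2*(1 - 2)*9 = -2*(-1)*9 = 2*9 = 18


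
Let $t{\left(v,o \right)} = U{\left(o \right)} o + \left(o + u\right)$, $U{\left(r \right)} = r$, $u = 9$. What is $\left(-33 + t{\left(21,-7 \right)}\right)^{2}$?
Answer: $324$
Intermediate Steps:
$t{\left(v,o \right)} = 9 + o + o^{2}$ ($t{\left(v,o \right)} = o o + \left(o + 9\right) = o^{2} + \left(9 + o\right) = 9 + o + o^{2}$)
$\left(-33 + t{\left(21,-7 \right)}\right)^{2} = \left(-33 + \left(9 - 7 + \left(-7\right)^{2}\right)\right)^{2} = \left(-33 + \left(9 - 7 + 49\right)\right)^{2} = \left(-33 + 51\right)^{2} = 18^{2} = 324$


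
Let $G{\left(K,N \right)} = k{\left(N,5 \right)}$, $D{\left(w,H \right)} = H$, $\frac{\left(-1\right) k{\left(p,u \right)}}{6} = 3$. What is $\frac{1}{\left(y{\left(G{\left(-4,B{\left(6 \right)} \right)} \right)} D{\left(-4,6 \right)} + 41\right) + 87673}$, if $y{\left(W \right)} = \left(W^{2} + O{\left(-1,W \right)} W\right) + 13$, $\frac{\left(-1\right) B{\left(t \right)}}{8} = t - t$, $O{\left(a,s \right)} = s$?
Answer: $\frac{1}{91680} \approx 1.0908 \cdot 10^{-5}$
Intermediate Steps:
$k{\left(p,u \right)} = -18$ ($k{\left(p,u \right)} = \left(-6\right) 3 = -18$)
$B{\left(t \right)} = 0$ ($B{\left(t \right)} = - 8 \left(t - t\right) = \left(-8\right) 0 = 0$)
$G{\left(K,N \right)} = -18$
$y{\left(W \right)} = 13 + 2 W^{2}$ ($y{\left(W \right)} = \left(W^{2} + W W\right) + 13 = \left(W^{2} + W^{2}\right) + 13 = 2 W^{2} + 13 = 13 + 2 W^{2}$)
$\frac{1}{\left(y{\left(G{\left(-4,B{\left(6 \right)} \right)} \right)} D{\left(-4,6 \right)} + 41\right) + 87673} = \frac{1}{\left(\left(13 + 2 \left(-18\right)^{2}\right) 6 + 41\right) + 87673} = \frac{1}{\left(\left(13 + 2 \cdot 324\right) 6 + 41\right) + 87673} = \frac{1}{\left(\left(13 + 648\right) 6 + 41\right) + 87673} = \frac{1}{\left(661 \cdot 6 + 41\right) + 87673} = \frac{1}{\left(3966 + 41\right) + 87673} = \frac{1}{4007 + 87673} = \frac{1}{91680}$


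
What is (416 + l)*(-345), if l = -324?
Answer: -31740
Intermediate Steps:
(416 + l)*(-345) = (416 - 324)*(-345) = 92*(-345) = -31740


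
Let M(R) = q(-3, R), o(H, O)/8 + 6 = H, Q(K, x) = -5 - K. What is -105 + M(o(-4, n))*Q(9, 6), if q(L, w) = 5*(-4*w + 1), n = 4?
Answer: -22575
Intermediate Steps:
q(L, w) = 5 - 20*w (q(L, w) = 5*(1 - 4*w) = 5 - 20*w)
o(H, O) = -48 + 8*H
M(R) = 5 - 20*R
-105 + M(o(-4, n))*Q(9, 6) = -105 + (5 - 20*(-48 + 8*(-4)))*(-5 - 1*9) = -105 + (5 - 20*(-48 - 32))*(-5 - 9) = -105 + (5 - 20*(-80))*(-14) = -105 + (5 + 1600)*(-14) = -105 + 1605*(-14) = -105 - 22470 = -22575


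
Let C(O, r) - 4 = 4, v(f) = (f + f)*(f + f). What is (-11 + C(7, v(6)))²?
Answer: 9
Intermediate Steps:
v(f) = 4*f² (v(f) = (2*f)*(2*f) = 4*f²)
C(O, r) = 8 (C(O, r) = 4 + 4 = 8)
(-11 + C(7, v(6)))² = (-11 + 8)² = (-3)² = 9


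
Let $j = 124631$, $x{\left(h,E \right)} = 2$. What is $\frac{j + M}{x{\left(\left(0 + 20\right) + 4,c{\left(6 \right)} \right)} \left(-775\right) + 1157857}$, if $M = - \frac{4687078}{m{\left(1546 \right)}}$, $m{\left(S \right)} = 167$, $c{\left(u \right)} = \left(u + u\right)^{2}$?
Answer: $\frac{16126299}{193103269} \approx 0.083511$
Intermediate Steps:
$c{\left(u \right)} = 4 u^{2}$ ($c{\left(u \right)} = \left(2 u\right)^{2} = 4 u^{2}$)
$M = - \frac{4687078}{167} \approx -28066.0$
$\frac{j + M}{x{\left(\left(0 + 20\right) + 4,c{\left(6 \right)} \right)} \left(-775\right) + 1157857} = \frac{124631 - \frac{4687078}{167}}{2 \left(-775\right) + 1157857} = \frac{16126299}{167 \left(-1550 + 1157857\right)} = \frac{16126299}{167 \cdot 1156307} = \frac{16126299}{167} \cdot \frac{1}{1156307} = \frac{16126299}{193103269}$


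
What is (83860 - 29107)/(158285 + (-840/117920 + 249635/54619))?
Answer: 8816153507436/25487280864401 ≈ 0.34590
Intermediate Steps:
(83860 - 29107)/(158285 + (-840/117920 + 249635/54619)) = 54753/(158285 + (-840*1/117920 + 249635*(1/54619))) = 54753/(158285 + (-21/2948 + 249635/54619)) = 54753/(158285 + 734776981/161016812) = 54753/(25487280864401/161016812) = 54753*(161016812/25487280864401) = 8816153507436/25487280864401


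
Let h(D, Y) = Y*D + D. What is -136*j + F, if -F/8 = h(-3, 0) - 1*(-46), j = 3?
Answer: -752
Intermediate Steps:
h(D, Y) = D + D*Y (h(D, Y) = D*Y + D = D + D*Y)
F = -344 (F = -8*(-3*(1 + 0) - 1*(-46)) = -8*(-3*1 + 46) = -8*(-3 + 46) = -8*43 = -344)
-136*j + F = -136*3 - 344 = -408 - 344 = -752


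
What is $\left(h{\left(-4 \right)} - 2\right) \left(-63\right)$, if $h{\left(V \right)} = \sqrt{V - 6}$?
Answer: $126 - 63 i \sqrt{10} \approx 126.0 - 199.22 i$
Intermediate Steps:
$h{\left(V \right)} = \sqrt{-6 + V}$
$\left(h{\left(-4 \right)} - 2\right) \left(-63\right) = \left(\sqrt{-6 - 4} - 2\right) \left(-63\right) = \left(\sqrt{-10} - 2\right) \left(-63\right) = \left(i \sqrt{10} - 2\right) \left(-63\right) = \left(-2 + i \sqrt{10}\right) \left(-63\right) = 126 - 63 i \sqrt{10}$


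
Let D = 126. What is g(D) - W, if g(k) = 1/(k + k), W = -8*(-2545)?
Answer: -5130719/252 ≈ -20360.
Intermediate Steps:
W = 20360
g(k) = 1/(2*k)
g(D) - W = (½)/126 - 1*20360 = (½)*(1/126) - 20360 = 1/252 - 20360 = -5130719/252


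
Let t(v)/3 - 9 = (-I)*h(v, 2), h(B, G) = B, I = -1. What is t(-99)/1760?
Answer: -27/176 ≈ -0.15341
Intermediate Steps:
t(v) = 27 + 3*v (t(v) = 27 + 3*((-1*(-1))*v) = 27 + 3*(1*v) = 27 + 3*v)
t(-99)/1760 = (27 + 3*(-99))/1760 = (27 - 297)*(1/1760) = -270*1/1760 = -27/176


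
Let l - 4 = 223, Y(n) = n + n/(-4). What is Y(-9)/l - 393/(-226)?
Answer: 175371/102604 ≈ 1.7092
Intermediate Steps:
Y(n) = 3*n/4 (Y(n) = n + n*(-¼) = n - n/4 = 3*n/4)
l = 227 (l = 4 + 223 = 227)
Y(-9)/l - 393/(-226) = ((¾)*(-9))/227 - 393/(-226) = -27/4*1/227 - 393*(-1/226) = -27/908 + 393/226 = 175371/102604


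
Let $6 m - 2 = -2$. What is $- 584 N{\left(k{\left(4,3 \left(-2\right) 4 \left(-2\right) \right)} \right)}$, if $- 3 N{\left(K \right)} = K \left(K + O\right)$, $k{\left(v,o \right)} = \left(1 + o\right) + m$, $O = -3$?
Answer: $\frac{1316336}{3} \approx 4.3878 \cdot 10^{5}$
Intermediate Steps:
$m = 0$ ($m = \frac{1}{3} + \frac{1}{6} \left(-2\right) = \frac{1}{3} - \frac{1}{3} = 0$)
$k{\left(v,o \right)} = 1 + o$ ($k{\left(v,o \right)} = \left(1 + o\right) + 0 = 1 + o$)
$N{\left(K \right)} = - \frac{K \left(-3 + K\right)}{3}$ ($N{\left(K \right)} = - \frac{K \left(K - 3\right)}{3} = - \frac{K \left(-3 + K\right)}{3}$)
$- 584 N{\left(k{\left(4,3 \left(-2\right) 4 \left(-2\right) \right)} \right)} = - 584 \frac{\left(1 + 3 \left(-2\right) 4 \left(-2\right)\right) \left(3 - \left(1 + 3 \left(-2\right) 4 \left(-2\right)\right)\right)}{3} = - 584 \frac{\left(1 + \left(-6\right) 4 \left(-2\right)\right) \left(3 - \left(1 + \left(-6\right) 4 \left(-2\right)\right)\right)}{3} = - 584 \frac{\left(1 - -48\right) \left(3 - \left(1 - -48\right)\right)}{3} = - 584 \frac{\left(1 + 48\right) \left(3 - \left(1 + 48\right)\right)}{3} = - 584 \cdot \frac{1}{3} \cdot 49 \left(3 - 49\right) = - 584 \cdot \frac{1}{3} \cdot 49 \left(-46\right) = \left(-584\right) \left(- \frac{2254}{3}\right) = \frac{1316336}{3}$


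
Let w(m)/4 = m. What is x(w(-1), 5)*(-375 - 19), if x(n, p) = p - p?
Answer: 0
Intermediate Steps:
w(m) = 4*m
x(n, p) = 0
x(w(-1), 5)*(-375 - 19) = 0*(-375 - 19) = 0*(-394) = 0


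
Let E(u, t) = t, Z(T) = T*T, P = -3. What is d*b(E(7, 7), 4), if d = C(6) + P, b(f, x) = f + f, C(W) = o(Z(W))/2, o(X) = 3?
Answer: -21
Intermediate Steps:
Z(T) = T**2
C(W) = 3/2
b(f, x) = 2*f
d = -3/2 (d = 3/2 - 3 = -3/2 ≈ -1.5000)
d*b(E(7, 7), 4) = -3*7 = -3/2*14 = -21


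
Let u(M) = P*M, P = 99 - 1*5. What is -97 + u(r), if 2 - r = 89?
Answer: -8275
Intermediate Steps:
r = -87 (r = 2 - 1*89 = 2 - 89 = -87)
P = 94 (P = 99 - 5 = 94)
u(M) = 94*M
-97 + u(r) = -97 + 94*(-87) = -97 - 8178 = -8275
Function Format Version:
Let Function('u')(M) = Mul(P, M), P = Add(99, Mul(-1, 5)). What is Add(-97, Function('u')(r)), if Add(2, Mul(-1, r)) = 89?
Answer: -8275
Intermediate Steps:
r = -87 (r = Add(2, Mul(-1, 89)) = Add(2, -89) = -87)
P = 94 (P = Add(99, -5) = 94)
Function('u')(M) = Mul(94, M)
Add(-97, Function('u')(r)) = Add(-97, Mul(94, -87)) = Add(-97, -8178) = -8275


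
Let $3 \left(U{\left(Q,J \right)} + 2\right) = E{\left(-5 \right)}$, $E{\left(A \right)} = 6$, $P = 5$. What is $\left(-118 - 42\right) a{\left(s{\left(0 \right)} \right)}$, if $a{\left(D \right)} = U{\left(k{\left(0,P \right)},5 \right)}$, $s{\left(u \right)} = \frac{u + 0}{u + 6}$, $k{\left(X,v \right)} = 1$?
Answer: $0$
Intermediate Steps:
$s{\left(u \right)} = \frac{u}{6 + u}$
$U{\left(Q,J \right)} = 0$ ($U{\left(Q,J \right)} = -2 + \frac{1}{3} \cdot 6 = -2 + 2 = 0$)
$a{\left(D \right)} = 0$
$\left(-118 - 42\right) a{\left(s{\left(0 \right)} \right)} = \left(-118 - 42\right) 0 = \left(-160\right) 0 = 0$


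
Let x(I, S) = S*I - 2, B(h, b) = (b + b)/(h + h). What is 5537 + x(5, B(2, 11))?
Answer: 11125/2 ≈ 5562.5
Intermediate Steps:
B(h, b) = b/h (B(h, b) = (2*b)/((2*h)) = (2*b)*(1/(2*h)) = b/h)
x(I, S) = -2 + I*S (x(I, S) = I*S - 2 = -2 + I*S)
5537 + x(5, B(2, 11)) = 5537 + (-2 + 5*(11/2)) = 5537 + (-2 + 55/2) = 5537 + 51/2 = 11125/2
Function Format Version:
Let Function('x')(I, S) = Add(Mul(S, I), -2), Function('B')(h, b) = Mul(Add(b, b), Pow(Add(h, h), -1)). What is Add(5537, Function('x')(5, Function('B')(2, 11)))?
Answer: Rational(11125, 2) ≈ 5562.5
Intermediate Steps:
Function('B')(h, b) = Mul(b, Pow(h, -1)) (Function('B')(h, b) = Mul(Mul(2, b), Pow(Mul(2, h), -1)) = Mul(Mul(2, b), Mul(Rational(1, 2), Pow(h, -1))) = Mul(b, Pow(h, -1)))
Function('x')(I, S) = Add(-2, Mul(I, S)) (Function('x')(I, S) = Add(Mul(I, S), -2) = Add(-2, Mul(I, S)))
Add(5537, Function('x')(5, Function('B')(2, 11))) = Add(5537, Add(-2, Mul(5, Mul(11, Pow(2, -1))))) = Add(5537, Add(-2, Mul(5, Mul(11, Rational(1, 2))))) = Add(5537, Add(-2, Mul(5, Rational(11, 2)))) = Add(5537, Add(-2, Rational(55, 2))) = Add(5537, Rational(51, 2)) = Rational(11125, 2)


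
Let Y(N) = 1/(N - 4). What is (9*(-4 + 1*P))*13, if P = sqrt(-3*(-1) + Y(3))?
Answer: -468 + 117*sqrt(2) ≈ -302.54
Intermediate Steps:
Y(N) = 1/(-4 + N)
P = sqrt(2) (P = sqrt(-3*(-1) + 1/(-4 + 3)) = sqrt(3 + 1/(-1)) = sqrt(3 - 1) = sqrt(2) ≈ 1.4142)
(9*(-4 + 1*P))*13 = (9*(-4 + 1*sqrt(2)))*13 = (9*(-4 + sqrt(2)))*13 = (-36 + 9*sqrt(2))*13 = -468 + 117*sqrt(2)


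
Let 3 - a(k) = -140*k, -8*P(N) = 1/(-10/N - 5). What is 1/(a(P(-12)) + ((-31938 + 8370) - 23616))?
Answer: -5/235884 ≈ -2.1197e-5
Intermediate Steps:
P(N) = -1/(8*(-5 - 10/N)) (P(N) = -1/(8*(-10/N - 5)) = -1/(8*(-5 - 10/N)))
a(k) = 3 + 140*k (a(k) = 3 - (-140)*k = 3 + 140*k)
1/(a(P(-12)) + ((-31938 + 8370) - 23616)) = 1/((3 + 140*((1/40)*(-12)/(2 - 12))) + ((-31938 + 8370) - 23616)) = 1/((3 + 140*((1/40)*(-12)/(-10))) + (-23568 - 23616)) = 1/((3 + 140*((1/40)*(-12)*(-⅒))) - 47184) = 1/((3 + 140*(3/100)) - 47184) = 1/((3 + 21/5) - 47184) = 1/(36/5 - 47184) = 1/(-235884/5) = -5/235884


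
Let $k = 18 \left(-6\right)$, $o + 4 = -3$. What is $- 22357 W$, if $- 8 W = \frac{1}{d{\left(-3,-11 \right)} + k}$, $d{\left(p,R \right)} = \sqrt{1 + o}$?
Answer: $- \frac{201213}{7780} - \frac{22357 i \sqrt{6}}{93360} \approx -25.863 - 0.58658 i$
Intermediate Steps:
$o = -7$ ($o = -4 - 3 = -7$)
$d{\left(p,R \right)} = i \sqrt{6}$ ($d{\left(p,R \right)} = \sqrt{1 - 7} = \sqrt{-6} = i \sqrt{6}$)
$k = -108$
$W = - \frac{1}{8 \left(-108 + i \sqrt{6}\right)}$ ($W = - \frac{1}{8 \left(i \sqrt{6} - 108\right)} = - \frac{1}{8 \left(-108 + i \sqrt{6}\right)} \approx 0.0011568 + 2.6237 \cdot 10^{-5} i$)
$- 22357 W = - 22357 \left(\frac{9}{7780} + \frac{i \sqrt{6}}{93360}\right) = - \frac{201213}{7780} - \frac{22357 i \sqrt{6}}{93360}$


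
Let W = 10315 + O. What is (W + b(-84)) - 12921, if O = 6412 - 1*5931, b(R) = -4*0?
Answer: -2125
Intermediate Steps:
b(R) = 0
O = 481 (O = 6412 - 5931 = 481)
W = 10796 (W = 10315 + 481 = 10796)
(W + b(-84)) - 12921 = (10796 + 0) - 12921 = 10796 - 12921 = -2125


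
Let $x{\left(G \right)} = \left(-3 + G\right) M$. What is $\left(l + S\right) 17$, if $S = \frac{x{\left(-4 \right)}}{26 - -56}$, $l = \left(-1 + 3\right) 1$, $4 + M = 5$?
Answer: $\frac{2669}{82} \approx 32.549$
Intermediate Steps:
$M = 1$ ($M = -4 + 5 = 1$)
$x{\left(G \right)} = -3 + G$ ($x{\left(G \right)} = \left(-3 + G\right) 1 = -3 + G$)
$l = 2$ ($l = 2 \cdot 1 = 2$)
$S = - \frac{7}{82}$ ($S = \frac{-3 - 4}{26 - -56} = - \frac{7}{26 + 56} = - \frac{7}{82} \approx -0.085366$)
$\left(l + S\right) 17 = \left(2 - \frac{7}{82}\right) 17 = \frac{157}{82} \cdot 17 = \frac{2669}{82}$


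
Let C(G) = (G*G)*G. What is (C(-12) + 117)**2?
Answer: 2595321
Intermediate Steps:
C(G) = G**3 (C(G) = G**2*G = G**3)
(C(-12) + 117)**2 = ((-12)**3 + 117)**2 = (-1728 + 117)**2 = (-1611)**2 = 2595321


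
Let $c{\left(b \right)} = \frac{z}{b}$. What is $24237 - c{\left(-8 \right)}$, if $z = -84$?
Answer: $\frac{48453}{2} \approx 24227.0$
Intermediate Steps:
$c{\left(b \right)} = - \frac{84}{b}$
$24237 - c{\left(-8 \right)} = 24237 - - \frac{84}{-8} = 24237 - \left(-84\right) \left(- \frac{1}{8}\right) = 24237 - \frac{21}{2} = \frac{48453}{2}$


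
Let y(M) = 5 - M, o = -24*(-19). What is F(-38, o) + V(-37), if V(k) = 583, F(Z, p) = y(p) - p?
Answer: -324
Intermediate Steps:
o = 456
F(Z, p) = 5 - 2*p (F(Z, p) = (5 - p) - p = 5 - 2*p)
F(-38, o) + V(-37) = (5 - 2*456) + 583 = (5 - 912) + 583 = -907 + 583 = -324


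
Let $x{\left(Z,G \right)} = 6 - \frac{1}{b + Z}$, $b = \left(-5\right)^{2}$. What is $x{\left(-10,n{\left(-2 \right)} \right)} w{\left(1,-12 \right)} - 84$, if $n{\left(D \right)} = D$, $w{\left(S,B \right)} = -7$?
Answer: $- \frac{1883}{15} \approx -125.53$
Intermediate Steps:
$b = 25$
$x{\left(Z,G \right)} = 6 - \frac{1}{25 + Z}$
$x{\left(-10,n{\left(-2 \right)} \right)} w{\left(1,-12 \right)} - 84 = \frac{149 + 6 \left(-10\right)}{25 - 10} \left(-7\right) - 84 = \frac{149 - 60}{15} \left(-7\right) - 84 = \frac{1}{15} \cdot 89 \left(-7\right) - 84 = \frac{89}{15} \left(-7\right) - 84 = - \frac{623}{15} - 84 = - \frac{1883}{15}$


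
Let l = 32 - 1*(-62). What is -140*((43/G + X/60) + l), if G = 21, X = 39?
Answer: -40613/3 ≈ -13538.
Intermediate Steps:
l = 94 (l = 32 + 62 = 94)
-140*((43/G + X/60) + l) = -140*((43/21 + 39/60) + 94) = -140*((43*(1/21) + 39*(1/60)) + 94) = -140*((43/21 + 13/20) + 94) = -140*(1133/420 + 94) = -140*40613/420 = -40613/3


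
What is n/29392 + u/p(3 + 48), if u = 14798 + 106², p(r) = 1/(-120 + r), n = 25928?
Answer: -6599771963/3674 ≈ -1.7963e+6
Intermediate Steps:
u = 26034 (u = 14798 + 11236 = 26034)
n/29392 + u/p(3 + 48) = 25928/29392 + 26034/(1/(-120 + (3 + 48))) = 25928*(1/29392) + 26034/(1/(-120 + 51)) = 3241/3674 + 26034/(1/(-69)) = 3241/3674 + 26034/(-1/69) = 3241/3674 + 26034*(-69) = 3241/3674 - 1796346 = -6599771963/3674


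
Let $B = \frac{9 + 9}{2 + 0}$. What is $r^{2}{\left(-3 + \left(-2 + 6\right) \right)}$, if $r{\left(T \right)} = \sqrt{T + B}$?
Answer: $10$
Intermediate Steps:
$B = 9$ ($B = \frac{18}{2} = 18 \cdot \frac{1}{2} = 9$)
$r{\left(T \right)} = \sqrt{9 + T}$ ($r{\left(T \right)} = \sqrt{T + 9} = \sqrt{9 + T}$)
$r^{2}{\left(-3 + \left(-2 + 6\right) \right)} = \left(\sqrt{9 + \left(-3 + \left(-2 + 6\right)\right)}\right)^{2} = \left(\sqrt{9 + \left(-3 + 4\right)}\right)^{2} = \left(\sqrt{9 + 1}\right)^{2} = \left(\sqrt{10}\right)^{2} = 10$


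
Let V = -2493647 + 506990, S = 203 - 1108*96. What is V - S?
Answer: -1880492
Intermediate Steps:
S = -106165 (S = 203 - 106368 = -106165)
V = -1986657
V - S = -1986657 - 1*(-106165) = -1986657 + 106165 = -1880492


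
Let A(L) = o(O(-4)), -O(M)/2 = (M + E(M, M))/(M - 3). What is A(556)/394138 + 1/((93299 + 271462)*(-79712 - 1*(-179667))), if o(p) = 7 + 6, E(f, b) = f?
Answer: 473976308953/14370147624104190 ≈ 3.2983e-5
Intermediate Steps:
O(M) = -4*M/(-3 + M) (O(M) = -2*(M + M)/(M - 3) = -2*2*M/(-3 + M) = -4*M/(-3 + M))
o(p) = 13
A(L) = 13
A(556)/394138 + 1/((93299 + 271462)*(-79712 - 1*(-179667))) = 13/394138 + 1/((93299 + 271462)*(-79712 - 1*(-179667))) = 13*(1/394138) + 1/(364761*(-79712 + 179667)) = 13/394138 + (1/364761)/99955 = 13/394138 + (1/364761)*(1/99955) = 13/394138 + 1/36459685755 = 473976308953/14370147624104190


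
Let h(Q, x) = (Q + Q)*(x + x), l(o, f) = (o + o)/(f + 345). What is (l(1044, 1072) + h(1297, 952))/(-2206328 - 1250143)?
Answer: -6998531080/4897819407 ≈ -1.4289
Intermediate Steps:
l(o, f) = 2*o/(345 + f) (l(o, f) = (2*o)/(345 + f) = 2*o/(345 + f))
h(Q, x) = 4*Q*x (h(Q, x) = (2*Q)*(2*x) = 4*Q*x)
(l(1044, 1072) + h(1297, 952))/(-2206328 - 1250143) = (2*1044/(345 + 1072) + 4*1297*952)/(-2206328 - 1250143) = (2*1044/1417 + 4938976)/(-3456471) = (2*1044*(1/1417) + 4938976)*(-1/3456471) = (2088/1417 + 4938976)*(-1/3456471) = (6998531080/1417)*(-1/3456471) = -6998531080/4897819407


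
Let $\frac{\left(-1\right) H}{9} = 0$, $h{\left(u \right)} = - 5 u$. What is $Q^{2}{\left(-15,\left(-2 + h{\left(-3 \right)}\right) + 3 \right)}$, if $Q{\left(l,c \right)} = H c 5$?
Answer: $0$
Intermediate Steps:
$H = 0$ ($H = \left(-9\right) 0 = 0$)
$Q{\left(l,c \right)} = 0$ ($Q{\left(l,c \right)} = 0 c 5 = 0 \cdot 5 = 0$)
$Q^{2}{\left(-15,\left(-2 + h{\left(-3 \right)}\right) + 3 \right)} = 0^{2} = 0$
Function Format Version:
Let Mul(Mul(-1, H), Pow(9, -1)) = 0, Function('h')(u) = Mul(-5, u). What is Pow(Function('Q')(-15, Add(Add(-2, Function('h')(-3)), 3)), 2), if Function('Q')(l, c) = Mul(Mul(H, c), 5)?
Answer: 0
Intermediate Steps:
H = 0 (H = Mul(-9, 0) = 0)
Function('Q')(l, c) = 0 (Function('Q')(l, c) = Mul(Mul(0, c), 5) = Mul(0, 5) = 0)
Pow(Function('Q')(-15, Add(Add(-2, Function('h')(-3)), 3)), 2) = Pow(0, 2) = 0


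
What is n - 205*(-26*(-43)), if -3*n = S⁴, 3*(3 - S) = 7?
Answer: -55693186/243 ≈ -2.2919e+5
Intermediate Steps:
S = ⅔ (S = 3 - ⅓*7 = 3 - 7/3 = ⅔ ≈ 0.66667)
n = -16/243 (n = -(⅔)⁴/3 = -⅓*16/81 = -16/243 ≈ -0.065844)
n - 205*(-26*(-43)) = -16/243 - 205*(-26*(-43)) = -16/243 - 205*1118 = -16/243 - 1*229190 = -16/243 - 229190 = -55693186/243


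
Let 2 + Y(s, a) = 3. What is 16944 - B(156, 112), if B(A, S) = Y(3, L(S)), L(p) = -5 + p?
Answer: 16943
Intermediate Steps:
Y(s, a) = 1 (Y(s, a) = -2 + 3 = 1)
B(A, S) = 1
16944 - B(156, 112) = 16944 - 1*1 = 16944 - 1 = 16943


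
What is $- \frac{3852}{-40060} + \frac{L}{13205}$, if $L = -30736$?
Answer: $- \frac{11804185}{5289923} \approx -2.2314$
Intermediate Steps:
$- \frac{3852}{-40060} + \frac{L}{13205} = - \frac{3852}{-40060} - \frac{30736}{13205} = \left(-3852\right) \left(- \frac{1}{40060}\right) - \frac{30736}{13205} = \frac{963}{10015} - \frac{30736}{13205} = - \frac{11804185}{5289923}$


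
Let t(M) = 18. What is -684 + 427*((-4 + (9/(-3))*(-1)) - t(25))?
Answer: -8797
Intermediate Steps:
-684 + 427*((-4 + (9/(-3))*(-1)) - t(25)) = -684 + 427*((-4 + (9/(-3))*(-1)) - 1*18) = -684 + 427*((-4 + (9*(-⅓))*(-1)) - 18) = -684 + 427*((-4 - 3*(-1)) - 18) = -684 + 427*((-4 + 3) - 18) = -684 + 427*(-1 - 18) = -684 + 427*(-19) = -684 - 8113 = -8797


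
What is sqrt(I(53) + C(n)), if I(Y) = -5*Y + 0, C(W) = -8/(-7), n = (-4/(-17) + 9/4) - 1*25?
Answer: I*sqrt(12929)/7 ≈ 16.244*I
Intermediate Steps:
n = -1531/68 (n = (-4*(-1/17) + 9*(1/4)) - 25 = (4/17 + 9/4) - 25 = 169/68 - 25 = -1531/68 ≈ -22.515)
C(W) = 8/7 (C(W) = -8*(-1/7) = 8/7)
I(Y) = -5*Y
sqrt(I(53) + C(n)) = sqrt(-5*53 + 8/7) = sqrt(-265 + 8/7) = sqrt(-1847/7) = I*sqrt(12929)/7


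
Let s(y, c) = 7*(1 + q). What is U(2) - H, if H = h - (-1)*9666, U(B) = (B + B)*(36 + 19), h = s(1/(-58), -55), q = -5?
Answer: -9418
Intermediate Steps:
s(y, c) = -28 (s(y, c) = 7*(1 - 5) = 7*(-4) = -28)
h = -28
U(B) = 110*B (U(B) = (2*B)*55 = 110*B)
H = 9638 (H = -28 - (-1)*9666 = -28 - 1*(-9666) = -28 + 9666 = 9638)
U(2) - H = 110*2 - 1*9638 = 220 - 9638 = -9418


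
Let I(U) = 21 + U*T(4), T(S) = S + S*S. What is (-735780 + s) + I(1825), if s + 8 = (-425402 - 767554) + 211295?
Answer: -1680928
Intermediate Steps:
s = -981669 (s = -8 + ((-425402 - 767554) + 211295) = -8 + (-1192956 + 211295) = -8 - 981661 = -981669)
T(S) = S + S²
I(U) = 21 + 20*U (I(U) = 21 + U*(4*(1 + 4)) = 21 + U*(4*5) = 21 + U*20 = 21 + 20*U)
(-735780 + s) + I(1825) = (-735780 - 981669) + (21 + 20*1825) = -1717449 + (21 + 36500) = -1717449 + 36521 = -1680928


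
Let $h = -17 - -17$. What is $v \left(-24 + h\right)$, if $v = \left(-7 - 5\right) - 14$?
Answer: $624$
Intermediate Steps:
$h = 0$ ($h = -17 + 17 = 0$)
$v = -26$ ($v = -12 - 14 = -26$)
$v \left(-24 + h\right) = - 26 \left(-24 + 0\right) = \left(-26\right) \left(-24\right) = 624$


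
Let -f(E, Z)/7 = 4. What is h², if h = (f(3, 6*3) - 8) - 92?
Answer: 16384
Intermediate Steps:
f(E, Z) = -28 (f(E, Z) = -7*4 = -28)
h = -128 (h = (-28 - 8) - 92 = -36 - 92 = -128)
h² = (-128)² = 16384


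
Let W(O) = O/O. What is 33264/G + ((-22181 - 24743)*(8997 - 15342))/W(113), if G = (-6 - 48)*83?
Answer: 24711820124/83 ≈ 2.9773e+8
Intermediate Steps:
W(O) = 1
G = -4482 (G = -54*83 = -4482)
33264/G + ((-22181 - 24743)*(8997 - 15342))/W(113) = 33264/(-4482) + ((-22181 - 24743)*(8997 - 15342))/1 = 33264*(-1/4482) - 46924*(-6345)*1 = -616/83 + 297732780*1 = -616/83 + 297732780 = 24711820124/83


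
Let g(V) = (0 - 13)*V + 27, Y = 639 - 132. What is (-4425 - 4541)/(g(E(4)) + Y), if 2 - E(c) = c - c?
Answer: -4483/254 ≈ -17.650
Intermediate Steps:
E(c) = 2 (E(c) = 2 - (c - c) = 2 - 1*0 = 2 + 0 = 2)
Y = 507
g(V) = 27 - 13*V (g(V) = -13*V + 27 = 27 - 13*V)
(-4425 - 4541)/(g(E(4)) + Y) = (-4425 - 4541)/((27 - 13*2) + 507) = -8966/((27 - 26) + 507) = -8966/(1 + 507) = -8966/508 = -8966*1/508 = -4483/254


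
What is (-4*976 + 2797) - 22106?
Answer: -23213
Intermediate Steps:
(-4*976 + 2797) - 22106 = (-3904 + 2797) - 22106 = -1107 - 22106 = -23213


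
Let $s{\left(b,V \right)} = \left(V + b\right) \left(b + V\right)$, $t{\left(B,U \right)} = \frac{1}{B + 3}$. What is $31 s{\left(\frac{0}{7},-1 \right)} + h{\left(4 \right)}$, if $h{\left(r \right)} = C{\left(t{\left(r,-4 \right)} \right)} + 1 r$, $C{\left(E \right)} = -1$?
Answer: $34$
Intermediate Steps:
$t{\left(B,U \right)} = \frac{1}{3 + B}$
$s{\left(b,V \right)} = \left(V + b\right)^{2}$ ($s{\left(b,V \right)} = \left(V + b\right) \left(V + b\right) = \left(V + b\right)^{2}$)
$h{\left(r \right)} = -1 + r$ ($h{\left(r \right)} = -1 + 1 r = -1 + r$)
$31 s{\left(\frac{0}{7},-1 \right)} + h{\left(4 \right)} = 31 \left(-1 + \frac{0}{7}\right)^{2} + \left(-1 + 4\right) = 31 \left(-1 + 0 \cdot \frac{1}{7}\right)^{2} + 3 = 31 \left(-1 + 0\right)^{2} + 3 = 31 \left(-1\right)^{2} + 3 = 31 \cdot 1 + 3 = 31 + 3 = 34$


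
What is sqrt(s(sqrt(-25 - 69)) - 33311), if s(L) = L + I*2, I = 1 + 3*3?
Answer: sqrt(-33291 + I*sqrt(94)) ≈ 0.027 + 182.46*I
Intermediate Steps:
I = 10 (I = 1 + 9 = 10)
s(L) = 20 + L (s(L) = L + 10*2 = L + 20 = 20 + L)
sqrt(s(sqrt(-25 - 69)) - 33311) = sqrt((20 + sqrt(-25 - 69)) - 33311) = sqrt((20 + sqrt(-94)) - 33311) = sqrt((20 + I*sqrt(94)) - 33311) = sqrt(-33291 + I*sqrt(94))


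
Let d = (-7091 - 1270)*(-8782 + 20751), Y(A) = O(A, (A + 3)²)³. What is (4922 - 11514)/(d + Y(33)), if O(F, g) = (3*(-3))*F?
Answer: 3296/63135441 ≈ 5.2205e-5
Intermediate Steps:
O(F, g) = -9*F
Y(A) = -729*A³ (Y(A) = (-9*A)³ = -729*A³)
d = -100072809 (d = -8361*11969 = -100072809)
(4922 - 11514)/(d + Y(33)) = (4922 - 11514)/(-100072809 - 729*33³) = -6592/(-100072809 - 729*35937) = -6592/(-100072809 - 26198073) = -6592/(-126270882) = -6592*(-1/126270882) = 3296/63135441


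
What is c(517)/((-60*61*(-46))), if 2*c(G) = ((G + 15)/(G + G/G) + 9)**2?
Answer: 137641/460969680 ≈ 0.00029859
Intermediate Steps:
c(G) = (9 + (15 + G)/(1 + G))**2/2 (c(G) = ((G + 15)/(G + G/G) + 9)**2/2 = ((15 + G)/(G + 1) + 9)**2/2 = ((15 + G)/(1 + G) + 9)**2/2 = (9 + (15 + G)/(1 + G))**2/2)
c(517)/((-60*61*(-46))) = (2*(12 + 5*517)**2/(1 + 517)**2)/((-60*61*(-46))) = (2*(12 + 2585)**2/518**2)/((-3660*(-46))) = (2*(1/268324)*2597**2)/168360 = (2*(1/268324)*6744409)*(1/168360) = (137641/2738)*(1/168360) = 137641/460969680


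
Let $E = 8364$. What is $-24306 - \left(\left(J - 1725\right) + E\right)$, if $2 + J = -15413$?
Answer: $-15530$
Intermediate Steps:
$J = -15415$ ($J = -2 - 15413 = -15415$)
$-24306 - \left(\left(J - 1725\right) + E\right) = -24306 - \left(\left(-15415 - 1725\right) + 8364\right) = -24306 - \left(-17140 + 8364\right) = -24306 - -8776 = -24306 + 8776 = -15530$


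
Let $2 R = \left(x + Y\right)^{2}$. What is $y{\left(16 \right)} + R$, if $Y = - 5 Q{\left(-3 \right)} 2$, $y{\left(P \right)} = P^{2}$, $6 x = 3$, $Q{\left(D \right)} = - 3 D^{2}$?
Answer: $\frac{294729}{8} \approx 36841.0$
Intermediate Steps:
$x = \frac{1}{2}$ ($x = \frac{1}{6} \cdot 3 = \frac{1}{2} \approx 0.5$)
$Y = 270$ ($Y = - 5 \left(- 3 \left(-3\right)^{2}\right) 2 = - 5 \left(\left(-3\right) 9\right) 2 = \left(-5\right) \left(-27\right) 2 = 135 \cdot 2 = 270$)
$R = \frac{292681}{8}$ ($R = \frac{\left(\frac{1}{2} + 270\right)^{2}}{2} = \frac{\left(\frac{541}{2}\right)^{2}}{2} = \frac{1}{2} \cdot \frac{292681}{4} = \frac{292681}{8} \approx 36585.0$)
$y{\left(16 \right)} + R = 16^{2} + \frac{292681}{8} = 256 + \frac{292681}{8} = \frac{294729}{8}$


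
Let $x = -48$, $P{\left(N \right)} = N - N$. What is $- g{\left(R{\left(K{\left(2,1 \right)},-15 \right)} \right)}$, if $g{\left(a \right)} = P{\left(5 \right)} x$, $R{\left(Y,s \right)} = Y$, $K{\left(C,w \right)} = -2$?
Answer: $0$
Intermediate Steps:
$P{\left(N \right)} = 0$
$g{\left(a \right)} = 0$ ($g{\left(a \right)} = 0 \left(-48\right) = 0$)
$- g{\left(R{\left(K{\left(2,1 \right)},-15 \right)} \right)} = \left(-1\right) 0 = 0$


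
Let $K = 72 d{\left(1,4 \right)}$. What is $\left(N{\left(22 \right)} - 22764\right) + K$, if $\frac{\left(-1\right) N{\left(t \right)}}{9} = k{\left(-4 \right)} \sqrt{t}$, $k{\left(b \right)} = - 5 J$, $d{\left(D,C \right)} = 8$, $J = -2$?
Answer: $-22188 - 90 \sqrt{22} \approx -22610.0$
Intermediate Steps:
$K = 576$ ($K = 72 \cdot 8 = 576$)
$k{\left(b \right)} = 10$ ($k{\left(b \right)} = \left(-5\right) \left(-2\right) = 10$)
$N{\left(t \right)} = - 90 \sqrt{t}$ ($N{\left(t \right)} = - 9 \cdot 10 \sqrt{t} = - 90 \sqrt{t}$)
$\left(N{\left(22 \right)} - 22764\right) + K = \left(- 90 \sqrt{22} - 22764\right) + 576 = \left(-22764 - 90 \sqrt{22}\right) + 576 = -22188 - 90 \sqrt{22}$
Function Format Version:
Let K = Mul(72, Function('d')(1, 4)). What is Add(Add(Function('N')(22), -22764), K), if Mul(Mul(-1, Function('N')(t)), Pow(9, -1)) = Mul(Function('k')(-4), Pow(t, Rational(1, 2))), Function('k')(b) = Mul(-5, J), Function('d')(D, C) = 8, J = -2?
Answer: Add(-22188, Mul(-90, Pow(22, Rational(1, 2)))) ≈ -22610.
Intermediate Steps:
K = 576 (K = Mul(72, 8) = 576)
Function('k')(b) = 10 (Function('k')(b) = Mul(-5, -2) = 10)
Function('N')(t) = Mul(-90, Pow(t, Rational(1, 2))) (Function('N')(t) = Mul(-9, Mul(10, Pow(t, Rational(1, 2)))) = Mul(-90, Pow(t, Rational(1, 2))))
Add(Add(Function('N')(22), -22764), K) = Add(Add(Mul(-90, Pow(22, Rational(1, 2))), -22764), 576) = Add(Add(-22764, Mul(-90, Pow(22, Rational(1, 2)))), 576) = Add(-22188, Mul(-90, Pow(22, Rational(1, 2))))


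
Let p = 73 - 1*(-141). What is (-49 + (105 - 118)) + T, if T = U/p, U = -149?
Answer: -13417/214 ≈ -62.696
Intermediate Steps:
p = 214 (p = 73 + 141 = 214)
T = -149/214 ≈ -0.69626
(-49 + (105 - 118)) + T = (-49 + (105 - 118)) - 149/214 = (-49 - 13) - 149/214 = -62 - 149/214 = -13417/214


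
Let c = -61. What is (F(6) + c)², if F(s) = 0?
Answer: 3721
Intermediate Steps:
(F(6) + c)² = (0 - 61)² = (-61)² = 3721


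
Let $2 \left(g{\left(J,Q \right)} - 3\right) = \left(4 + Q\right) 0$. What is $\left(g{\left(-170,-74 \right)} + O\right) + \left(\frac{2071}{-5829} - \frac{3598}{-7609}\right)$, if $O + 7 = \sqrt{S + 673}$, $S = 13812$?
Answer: $- \frac{24599563}{6336123} + \sqrt{14485} \approx 116.47$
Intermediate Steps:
$g{\left(J,Q \right)} = 3$ ($g{\left(J,Q \right)} = 3 + \frac{\left(4 + Q\right) 0}{2} = 3 + \frac{1}{2} \cdot 0 = 3 + 0 = 3$)
$O = -7 + \sqrt{14485}$ ($O = -7 + \sqrt{13812 + 673} = -7 + \sqrt{14485} \approx 113.35$)
$\left(g{\left(-170,-74 \right)} + O\right) + \left(\frac{2071}{-5829} - \frac{3598}{-7609}\right) = \left(3 - \left(7 - \sqrt{14485}\right)\right) + \left(\frac{2071}{-5829} - \frac{3598}{-7609}\right) = \left(-4 + \sqrt{14485}\right) + \left(2071 \left(- \frac{1}{5829}\right) - - \frac{514}{1087}\right) = \left(-4 + \sqrt{14485}\right) + \left(- \frac{2071}{5829} + \frac{514}{1087}\right) = \left(-4 + \sqrt{14485}\right) + \frac{744929}{6336123} = - \frac{24599563}{6336123} + \sqrt{14485}$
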